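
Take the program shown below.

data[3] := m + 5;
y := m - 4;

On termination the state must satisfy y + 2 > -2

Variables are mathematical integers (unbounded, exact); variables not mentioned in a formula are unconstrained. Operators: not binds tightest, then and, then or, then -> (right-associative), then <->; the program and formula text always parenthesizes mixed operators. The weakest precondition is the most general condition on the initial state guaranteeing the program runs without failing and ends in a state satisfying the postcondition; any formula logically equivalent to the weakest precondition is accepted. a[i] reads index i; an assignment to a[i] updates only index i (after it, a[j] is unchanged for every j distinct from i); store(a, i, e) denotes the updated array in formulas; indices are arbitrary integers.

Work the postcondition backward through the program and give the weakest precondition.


Working backward. After the program, the postcondition y + 2 > -2 must hold; in canonical form it is y > -4.
Before y := m - 4: m > 0
Before data[3] := m + 5: m > 0
Answer: WP = m > 0


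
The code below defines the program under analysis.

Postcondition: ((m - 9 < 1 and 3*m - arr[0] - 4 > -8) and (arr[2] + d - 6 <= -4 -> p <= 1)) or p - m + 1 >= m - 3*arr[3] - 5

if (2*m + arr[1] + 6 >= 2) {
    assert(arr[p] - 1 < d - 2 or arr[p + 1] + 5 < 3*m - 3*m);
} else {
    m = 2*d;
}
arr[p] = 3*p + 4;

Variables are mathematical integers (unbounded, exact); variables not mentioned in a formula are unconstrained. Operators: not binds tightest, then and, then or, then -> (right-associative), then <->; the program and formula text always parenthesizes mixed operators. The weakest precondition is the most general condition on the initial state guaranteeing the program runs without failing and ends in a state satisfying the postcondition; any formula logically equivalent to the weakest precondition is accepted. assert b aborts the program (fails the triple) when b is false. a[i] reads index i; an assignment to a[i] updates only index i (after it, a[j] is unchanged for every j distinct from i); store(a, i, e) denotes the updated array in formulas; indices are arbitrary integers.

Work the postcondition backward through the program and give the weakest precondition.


Working backward. After the program, the postcondition ((m - 9 < 1 and 3*m - arr[0] - 4 > -8) and (arr[2] + d - 6 <= -4 -> p <= 1)) or p - m + 1 >= m - 3*arr[3] - 5 must hold; in canonical form it is (m < 10 and 3*m > arr[0] - 4 and (arr[2] + d <= 2 -> p <= 1)) or 3*arr[3] + p >= 2*m - 6.
Before arr[p] := 3*p + 4: (m < 10 and 3*m > store(arr, p, 3*p + 4)[0] - 4 and (store(arr, p, 3*p + 4)[2] + d <= 2 -> p <= 1)) or 3*store(arr, p, 3*p + 4)[3] + p >= 2*m - 6
Then branch requires (arr[p] < d - 1 or arr[p + 1] < -5) and ((m < 10 and 3*m > store(arr, p, 3*p + 4)[0] - 4 and (store(arr, p, 3*p + 4)[2] + d <= 2 -> p <= 1)) or 3*store(arr, p, 3*p + 4)[3] + p >= 2*m - 6); else branch requires (2*d < 10 and 6*d > store(arr, p, 3*p + 4)[0] - 4 and (store(arr, p, 3*p + 4)[2] + d <= 2 -> p <= 1)) or 3*store(arr, p, 3*p + 4)[3] + p >= 4*d - 6.
Before the if: (arr[1] + 2*m >= -4 -> ((arr[p] < d - 1 or arr[p + 1] < -5) and ((m < 10 and 3*m > store(arr, p, 3*p + 4)[0] - 4 and (store(arr, p, 3*p + 4)[2] + d <= 2 -> p <= 1)) or 3*store(arr, p, 3*p + 4)[3] + p >= 2*m - 6))) and ((not (arr[1] + 2*m >= -4)) -> ((2*d < 10 and 6*d > store(arr, p, 3*p + 4)[0] - 4 and (store(arr, p, 3*p + 4)[2] + d <= 2 -> p <= 1)) or 3*store(arr, p, 3*p + 4)[3] + p >= 4*d - 6))
Answer: WP = (arr[1] + 2*m >= -4 -> ((arr[p] < d - 1 or arr[p + 1] < -5) and ((m < 10 and 3*m > store(arr, p, 3*p + 4)[0] - 4 and (store(arr, p, 3*p + 4)[2] + d <= 2 -> p <= 1)) or 3*store(arr, p, 3*p + 4)[3] + p >= 2*m - 6))) and ((not (arr[1] + 2*m >= -4)) -> ((2*d < 10 and 6*d > store(arr, p, 3*p + 4)[0] - 4 and (store(arr, p, 3*p + 4)[2] + d <= 2 -> p <= 1)) or 3*store(arr, p, 3*p + 4)[3] + p >= 4*d - 6))


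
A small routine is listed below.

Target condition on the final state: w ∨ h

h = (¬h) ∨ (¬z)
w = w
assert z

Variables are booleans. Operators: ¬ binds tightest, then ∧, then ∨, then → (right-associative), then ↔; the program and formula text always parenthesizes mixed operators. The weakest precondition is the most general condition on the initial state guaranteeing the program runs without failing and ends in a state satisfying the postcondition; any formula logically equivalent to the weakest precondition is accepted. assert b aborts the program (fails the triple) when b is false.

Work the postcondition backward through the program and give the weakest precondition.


Working backward. After the program, w ∨ h must hold.
Before assert z: z ∧ (w ∨ h)
Before w := w: z ∧ (w ∨ h)
Before h := (¬h) ∨ (¬z): z ∧ (w ∨ (¬h) ∨ (¬z))
Answer: WP = z ∧ (w ∨ (¬h) ∨ (¬z))


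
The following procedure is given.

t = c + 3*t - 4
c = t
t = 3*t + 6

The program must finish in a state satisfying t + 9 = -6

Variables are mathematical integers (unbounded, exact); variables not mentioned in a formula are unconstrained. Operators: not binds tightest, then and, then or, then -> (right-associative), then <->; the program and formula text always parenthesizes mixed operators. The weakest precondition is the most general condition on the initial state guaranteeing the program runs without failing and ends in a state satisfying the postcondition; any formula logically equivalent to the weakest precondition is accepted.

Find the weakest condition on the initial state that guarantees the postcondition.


Working backward. After the program, the postcondition t + 9 = -6 must hold; in canonical form it is t = -15.
Before t := 3*t + 6: 3*t = -21
Before c := t: 3*t = -21
Before t := c + 3*t - 4: 3*c + 9*t = -9
Answer: WP = 3*c + 9*t = -9


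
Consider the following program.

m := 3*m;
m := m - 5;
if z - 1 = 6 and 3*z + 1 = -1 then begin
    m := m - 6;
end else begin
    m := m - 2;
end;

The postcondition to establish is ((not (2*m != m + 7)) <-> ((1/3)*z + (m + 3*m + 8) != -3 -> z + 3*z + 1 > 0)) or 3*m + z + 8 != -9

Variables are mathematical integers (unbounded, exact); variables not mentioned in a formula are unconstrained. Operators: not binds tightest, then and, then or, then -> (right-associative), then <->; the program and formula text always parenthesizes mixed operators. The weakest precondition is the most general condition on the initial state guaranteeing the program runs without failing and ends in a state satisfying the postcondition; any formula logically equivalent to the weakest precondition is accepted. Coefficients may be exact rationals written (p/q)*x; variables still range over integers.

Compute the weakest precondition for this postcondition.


Working backward. After the program, the postcondition ((not (2*m != m + 7)) <-> ((1/3)*z + (m + 3*m + 8) != -3 -> z + 3*z + 1 > 0)) or 3*m + z + 8 != -9 must hold; in canonical form it is ((not (m != 7)) <-> (4*m + (1/3)*z != -11 -> 4*z > -1)) or 3*m + z != -17.
Then branch requires ((not (m != 13)) <-> (4*m + (1/3)*z != 13 -> 4*z > -1)) or 3*m + z != 1; else branch requires ((not (m != 9)) <-> (4*m + (1/3)*z != -3 -> 4*z > -1)) or 3*m + z != -11.
Before the if: ((z = 7 and 3*z = -2) -> (((not (m != 13)) <-> (4*m + (1/3)*z != 13 -> 4*z > -1)) or 3*m + z != 1)) and ((not (z = 7 and 3*z = -2)) -> (((not (m != 9)) <-> (4*m + (1/3)*z != -3 -> 4*z > -1)) or 3*m + z != -11))
Before m := m - 5: ((z = 7 and 3*z = -2) -> (((not (m != 18)) <-> (4*m + (1/3)*z != 33 -> 4*z > -1)) or 3*m + z != 16)) and ((not (z = 7 and 3*z = -2)) -> (((not (m != 14)) <-> (4*m + (1/3)*z != 17 -> 4*z > -1)) or 3*m + z != 4))
Before m := 3*m: ((z = 7 and 3*z = -2) -> (((not (3*m != 18)) <-> (12*m + (1/3)*z != 33 -> 4*z > -1)) or 9*m + z != 16)) and ((not (z = 7 and 3*z = -2)) -> (((not (3*m != 14)) <-> (12*m + (1/3)*z != 17 -> 4*z > -1)) or 9*m + z != 4))
Answer: WP = ((z = 7 and 3*z = -2) -> (((not (3*m != 18)) <-> (12*m + (1/3)*z != 33 -> 4*z > -1)) or 9*m + z != 16)) and ((not (z = 7 and 3*z = -2)) -> (((not (3*m != 14)) <-> (12*m + (1/3)*z != 17 -> 4*z > -1)) or 9*m + z != 4))


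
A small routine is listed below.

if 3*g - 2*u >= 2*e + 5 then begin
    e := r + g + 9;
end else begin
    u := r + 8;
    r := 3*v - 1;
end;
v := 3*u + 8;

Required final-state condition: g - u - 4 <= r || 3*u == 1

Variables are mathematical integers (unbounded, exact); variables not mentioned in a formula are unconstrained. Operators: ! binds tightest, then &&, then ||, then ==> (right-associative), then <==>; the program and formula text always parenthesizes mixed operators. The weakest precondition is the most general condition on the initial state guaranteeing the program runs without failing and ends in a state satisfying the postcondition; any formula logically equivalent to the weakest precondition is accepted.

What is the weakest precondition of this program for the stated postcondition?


Working backward. After the program, the postcondition g - u - 4 <= r || 3*u == 1 must hold; in canonical form it is g <= r + u + 4 || 3*u == 1.
Before v := 3*u + 8: g <= r + u + 4 || 3*u == 1
Then branch requires g <= r + u + 4 || 3*u == 1; else branch requires g <= r + 3*v + 11 || 3*r == -23.
Before the if: (3*g >= 2*e + 2*u + 5 ==> (g <= r + u + 4 || 3*u == 1)) && ((!(3*g >= 2*e + 2*u + 5)) ==> (g <= r + 3*v + 11 || 3*r == -23))
Answer: WP = (3*g >= 2*e + 2*u + 5 ==> (g <= r + u + 4 || 3*u == 1)) && ((!(3*g >= 2*e + 2*u + 5)) ==> (g <= r + 3*v + 11 || 3*r == -23))


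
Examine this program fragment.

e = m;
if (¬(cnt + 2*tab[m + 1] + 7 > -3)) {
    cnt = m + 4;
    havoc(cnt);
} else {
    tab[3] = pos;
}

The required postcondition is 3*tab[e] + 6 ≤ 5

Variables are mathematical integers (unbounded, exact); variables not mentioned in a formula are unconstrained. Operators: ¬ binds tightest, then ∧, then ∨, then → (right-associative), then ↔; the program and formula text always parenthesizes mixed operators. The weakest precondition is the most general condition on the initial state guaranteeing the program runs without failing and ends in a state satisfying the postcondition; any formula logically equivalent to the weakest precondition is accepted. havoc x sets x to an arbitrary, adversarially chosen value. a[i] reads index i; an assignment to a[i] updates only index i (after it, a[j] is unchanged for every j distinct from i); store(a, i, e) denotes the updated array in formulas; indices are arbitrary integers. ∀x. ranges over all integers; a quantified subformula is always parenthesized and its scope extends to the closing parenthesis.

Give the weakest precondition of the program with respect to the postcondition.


Working backward. After the program, the postcondition 3*tab[e] + 6 ≤ 5 must hold; in canonical form it is 3*tab[e] ≤ -1.
Then branch requires 3*tab[e] ≤ -1; else branch requires 3*store(tab, 3, pos)[e] ≤ -1.
Before the if: ((¬(2*tab[m + 1] + cnt > -10)) → 3*tab[e] ≤ -1) ∧ (2*tab[m + 1] + cnt > -10 → 3*store(tab, 3, pos)[e] ≤ -1)
Before e := m: ((¬(2*tab[m + 1] + cnt > -10)) → 3*tab[m] ≤ -1) ∧ (2*tab[m + 1] + cnt > -10 → 3*store(tab, 3, pos)[m] ≤ -1)
Answer: WP = ((¬(2*tab[m + 1] + cnt > -10)) → 3*tab[m] ≤ -1) ∧ (2*tab[m + 1] + cnt > -10 → 3*store(tab, 3, pos)[m] ≤ -1)


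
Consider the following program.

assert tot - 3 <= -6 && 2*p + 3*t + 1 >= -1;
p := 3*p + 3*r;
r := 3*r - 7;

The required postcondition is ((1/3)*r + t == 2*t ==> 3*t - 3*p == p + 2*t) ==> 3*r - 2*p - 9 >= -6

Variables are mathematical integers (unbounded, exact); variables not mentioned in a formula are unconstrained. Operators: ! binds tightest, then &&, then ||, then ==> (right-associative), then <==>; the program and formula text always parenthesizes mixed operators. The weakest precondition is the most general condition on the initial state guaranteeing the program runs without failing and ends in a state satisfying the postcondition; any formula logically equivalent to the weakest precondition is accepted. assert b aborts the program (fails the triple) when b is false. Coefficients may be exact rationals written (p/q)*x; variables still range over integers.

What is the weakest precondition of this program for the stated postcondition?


Working backward. After the program, the postcondition ((1/3)*r + t == 2*t ==> 3*t - 3*p == p + 2*t) ==> 3*r - 2*p - 9 >= -6 must hold; in canonical form it is ((1/3)*r == t ==> t == 4*p) ==> 3*r >= 2*p + 3.
Before r := 3*r - 7: (r == t + 7/3 ==> t == 4*p) ==> 9*r >= 2*p + 24
Before p := 3*p + 3*r: (r == t + 7/3 ==> t == 12*p + 12*r) ==> 3*r >= 6*p + 24
Before assert tot - 3 <= -6 && 2*p + 3*t + 1 >= -1: tot <= -3 && 2*p + 3*t >= -2 && ((r == t + 7/3 ==> t == 12*p + 12*r) ==> 3*r >= 6*p + 24)
Answer: WP = tot <= -3 && 2*p + 3*t >= -2 && ((r == t + 7/3 ==> t == 12*p + 12*r) ==> 3*r >= 6*p + 24)


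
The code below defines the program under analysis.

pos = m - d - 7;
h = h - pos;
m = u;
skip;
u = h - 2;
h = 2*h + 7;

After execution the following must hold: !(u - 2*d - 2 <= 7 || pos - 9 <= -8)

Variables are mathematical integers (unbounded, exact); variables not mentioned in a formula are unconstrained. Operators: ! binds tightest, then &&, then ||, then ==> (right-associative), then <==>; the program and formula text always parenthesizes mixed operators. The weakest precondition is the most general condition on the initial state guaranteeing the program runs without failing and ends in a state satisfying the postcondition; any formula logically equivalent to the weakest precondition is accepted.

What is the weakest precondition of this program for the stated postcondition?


Working backward. After the program, the postcondition !(u - 2*d - 2 <= 7 || pos - 9 <= -8) must hold; in canonical form it is !(u <= 2*d + 9 || pos <= 1).
Before h := 2*h + 7: !(u <= 2*d + 9 || pos <= 1)
Before u := h - 2: !(h <= 2*d + 11 || pos <= 1)
Before skip: !(h <= 2*d + 11 || pos <= 1)
Before m := u: !(h <= 2*d + 11 || pos <= 1)
Before h := h - pos: !(h <= 2*d + pos + 11 || pos <= 1)
Before pos := m - d - 7: !(h <= d + m + 4 || m <= d + 8)
Answer: WP = !(h <= d + m + 4 || m <= d + 8)


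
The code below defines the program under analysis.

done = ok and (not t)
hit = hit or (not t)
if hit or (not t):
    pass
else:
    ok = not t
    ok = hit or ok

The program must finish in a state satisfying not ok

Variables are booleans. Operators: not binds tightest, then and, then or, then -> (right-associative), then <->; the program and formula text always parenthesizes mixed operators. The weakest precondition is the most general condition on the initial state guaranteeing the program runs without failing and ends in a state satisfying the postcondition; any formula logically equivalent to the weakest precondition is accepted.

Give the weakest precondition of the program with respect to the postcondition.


Working backward. After the program, not ok must hold.
Then branch requires not ok; else branch requires not (hit or (not t)).
Before the if: (hit or (not t)) -> (not ok)
Before hit := hit or (not t): (hit or (not t)) -> (not ok)
Before done := ok and (not t): (hit or (not t)) -> (not ok)
Answer: WP = (hit or (not t)) -> (not ok)


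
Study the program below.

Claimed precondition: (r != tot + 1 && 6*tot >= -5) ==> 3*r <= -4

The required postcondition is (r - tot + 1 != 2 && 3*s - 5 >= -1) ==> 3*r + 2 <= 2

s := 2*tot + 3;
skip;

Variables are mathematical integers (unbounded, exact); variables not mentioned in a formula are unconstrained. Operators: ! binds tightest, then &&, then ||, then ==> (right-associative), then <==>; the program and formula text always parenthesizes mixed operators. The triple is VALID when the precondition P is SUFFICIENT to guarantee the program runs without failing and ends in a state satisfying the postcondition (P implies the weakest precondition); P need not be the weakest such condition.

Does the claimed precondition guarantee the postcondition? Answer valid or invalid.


Working backward. After the program, the postcondition (r - tot + 1 != 2 && 3*s - 5 >= -1) ==> 3*r + 2 <= 2 must hold; in canonical form it is (r != tot + 1 && 3*s >= 4) ==> 3*r <= 0.
Before skip: (r != tot + 1 && 3*s >= 4) ==> 3*r <= 0
Before s := 2*tot + 3: (r != tot + 1 && 6*tot >= -5) ==> 3*r <= 0
The weakest precondition is (r != tot + 1 && 6*tot >= -5) ==> 3*r <= 0.
Check whether (r != tot + 1 && 6*tot >= -5) ==> 3*r <= -4 implies it.
Every state satisfying the precondition satisfies the weakest precondition: the implication holds.
Answer: valid


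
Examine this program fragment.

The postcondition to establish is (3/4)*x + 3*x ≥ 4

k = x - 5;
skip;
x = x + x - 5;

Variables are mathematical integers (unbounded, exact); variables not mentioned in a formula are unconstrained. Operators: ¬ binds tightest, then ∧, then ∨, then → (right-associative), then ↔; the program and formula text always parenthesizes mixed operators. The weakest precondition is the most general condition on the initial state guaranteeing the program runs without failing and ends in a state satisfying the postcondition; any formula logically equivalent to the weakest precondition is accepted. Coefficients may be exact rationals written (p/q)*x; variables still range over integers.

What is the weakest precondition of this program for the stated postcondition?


Working backward. After the program, the postcondition (3/4)*x + 3*x ≥ 4 must hold; in canonical form it is (15/4)*x ≥ 4.
Before x := x + x - 5: (15/2)*x ≥ 91/4
Before skip: (15/2)*x ≥ 91/4
Before k := x - 5: (15/2)*x ≥ 91/4
Answer: WP = (15/2)*x ≥ 91/4


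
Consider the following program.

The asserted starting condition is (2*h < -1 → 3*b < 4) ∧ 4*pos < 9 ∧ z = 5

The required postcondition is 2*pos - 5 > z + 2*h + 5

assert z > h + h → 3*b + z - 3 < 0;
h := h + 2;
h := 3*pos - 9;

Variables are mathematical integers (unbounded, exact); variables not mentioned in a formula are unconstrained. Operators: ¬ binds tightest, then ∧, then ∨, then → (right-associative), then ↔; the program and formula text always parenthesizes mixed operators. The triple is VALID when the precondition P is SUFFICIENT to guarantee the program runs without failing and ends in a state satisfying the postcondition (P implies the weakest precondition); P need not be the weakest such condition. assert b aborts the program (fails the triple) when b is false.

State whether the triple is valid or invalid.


Working backward. After the program, the postcondition 2*pos - 5 > z + 2*h + 5 must hold; in canonical form it is 2*pos > 2*h + z + 10.
Before h := 3*pos - 9: 4*pos + z < 8
Before h := h + 2: 4*pos + z < 8
Before assert z > h + h → 3*b + z - 3 < 0: (z > 2*h → 3*b + z < 3) ∧ 4*pos + z < 8
The weakest precondition is (z > 2*h → 3*b + z < 3) ∧ 4*pos + z < 8.
Check whether (2*h < -1 → 3*b < 4) ∧ 4*pos < 9 ∧ z = 5 implies it.
Countermodel: at the initial state b = -1, h = -1, pos = 1, z = 5, the precondition holds but the weakest precondition fails.
Answer: invalid


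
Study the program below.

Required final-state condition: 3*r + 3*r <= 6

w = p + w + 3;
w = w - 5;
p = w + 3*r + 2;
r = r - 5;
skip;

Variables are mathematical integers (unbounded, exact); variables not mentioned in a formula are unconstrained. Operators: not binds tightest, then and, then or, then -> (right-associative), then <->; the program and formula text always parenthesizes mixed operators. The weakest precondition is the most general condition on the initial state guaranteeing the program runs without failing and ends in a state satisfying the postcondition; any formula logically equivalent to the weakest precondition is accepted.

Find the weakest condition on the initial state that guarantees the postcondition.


Working backward. After the program, the postcondition 3*r + 3*r <= 6 must hold; in canonical form it is 6*r <= 6.
Before skip: 6*r <= 6
Before r := r - 5: 6*r <= 36
Before p := w + 3*r + 2: 6*r <= 36
Before w := w - 5: 6*r <= 36
Before w := p + w + 3: 6*r <= 36
Answer: WP = 6*r <= 36


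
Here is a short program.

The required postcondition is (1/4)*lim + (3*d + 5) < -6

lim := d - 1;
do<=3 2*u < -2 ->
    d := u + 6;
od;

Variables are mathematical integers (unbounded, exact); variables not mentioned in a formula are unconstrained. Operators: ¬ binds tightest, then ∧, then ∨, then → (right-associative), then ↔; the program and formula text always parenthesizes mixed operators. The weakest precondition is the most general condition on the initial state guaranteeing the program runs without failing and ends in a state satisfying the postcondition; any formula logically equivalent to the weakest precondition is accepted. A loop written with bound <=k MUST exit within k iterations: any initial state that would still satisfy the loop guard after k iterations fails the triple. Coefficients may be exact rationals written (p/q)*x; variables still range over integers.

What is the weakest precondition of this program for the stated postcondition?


Working backward. After the program, the postcondition (1/4)*lim + (3*d + 5) < -6 must hold; in canonical form it is 3*d + (1/4)*lim < -11.
Before the loop (bound <=3), unroll the exhaustion recursion (WP_0 = exit-now case; WP_j = one more guarded iteration, up to j = 3):
  WP_0: (¬(2*u < -2)) ∧ 3*d + (1/4)*lim < -11
  WP_1: (2*u < -2 → ((¬(2*u < -2)) ∧ (1/4)*lim + 3*u < -29)) ∧ ((¬(2*u < -2)) → 3*d + (1/4)*lim < -11)
  WP_2: (2*u < -2 → ((2*u < -2 → ((¬(2*u < -2)) ∧ (1/4)*lim + 3*u < -29)) ∧ ((¬(2*u < -2)) → (1/4)*lim + 3*u < -29))) ∧ ((¬(2*u < -2)) → 3*d + (1/4)*lim < -11)
  WP_3: (2*u < -2 → ((2*u < -2 → ((2*u < -2 → ((¬(2*u < -2)) ∧ (1/4)*lim + 3*u < -29)) ∧ ((¬(2*u < -2)) → (1/4)*lim + 3*u < -29))) ∧ ((¬(2*u < -2)) → (1/4)*lim + 3*u < -29))) ∧ ((¬(2*u < -2)) → 3*d + (1/4)*lim < -11)
So before the loop: (2*u < -2 → ((2*u < -2 → ((2*u < -2 → ((¬(2*u < -2)) ∧ (1/4)*lim + 3*u < -29)) ∧ ((¬(2*u < -2)) → (1/4)*lim + 3*u < -29))) ∧ ((¬(2*u < -2)) → (1/4)*lim + 3*u < -29))) ∧ ((¬(2*u < -2)) → 3*d + (1/4)*lim < -11)
Before lim := d - 1: (2*u < -2 → ((2*u < -2 → ((2*u < -2 → ((¬(2*u < -2)) ∧ (1/4)*d + 3*u < -115/4)) ∧ ((¬(2*u < -2)) → (1/4)*d + 3*u < -115/4))) ∧ ((¬(2*u < -2)) → (1/4)*d + 3*u < -115/4))) ∧ ((¬(2*u < -2)) → (13/4)*d < -43/4)
Answer: WP = (2*u < -2 → ((2*u < -2 → ((2*u < -2 → ((¬(2*u < -2)) ∧ (1/4)*d + 3*u < -115/4)) ∧ ((¬(2*u < -2)) → (1/4)*d + 3*u < -115/4))) ∧ ((¬(2*u < -2)) → (1/4)*d + 3*u < -115/4))) ∧ ((¬(2*u < -2)) → (13/4)*d < -43/4)


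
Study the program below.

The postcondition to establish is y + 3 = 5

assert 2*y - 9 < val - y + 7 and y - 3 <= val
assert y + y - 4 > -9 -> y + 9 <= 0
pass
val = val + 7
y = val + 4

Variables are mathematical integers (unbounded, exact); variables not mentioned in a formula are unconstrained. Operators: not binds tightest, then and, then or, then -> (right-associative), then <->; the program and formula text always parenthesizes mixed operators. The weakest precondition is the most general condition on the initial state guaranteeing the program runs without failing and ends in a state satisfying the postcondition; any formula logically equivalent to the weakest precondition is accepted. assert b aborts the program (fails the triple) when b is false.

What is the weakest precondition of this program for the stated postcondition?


Working backward. After the program, the postcondition y + 3 = 5 must hold; in canonical form it is y = 2.
Before y := val + 4: val = -2
Before val := val + 7: val = -9
Before skip: val = -9
Before assert y + y - 4 > -9 -> y + 9 <= 0: (2*y > -5 -> y <= -9) and val = -9
Before assert 2*y - 9 < val - y + 7 and y - 3 <= val: 3*y < val + 16 and y <= val + 3 and (2*y > -5 -> y <= -9) and val = -9
Answer: WP = 3*y < val + 16 and y <= val + 3 and (2*y > -5 -> y <= -9) and val = -9


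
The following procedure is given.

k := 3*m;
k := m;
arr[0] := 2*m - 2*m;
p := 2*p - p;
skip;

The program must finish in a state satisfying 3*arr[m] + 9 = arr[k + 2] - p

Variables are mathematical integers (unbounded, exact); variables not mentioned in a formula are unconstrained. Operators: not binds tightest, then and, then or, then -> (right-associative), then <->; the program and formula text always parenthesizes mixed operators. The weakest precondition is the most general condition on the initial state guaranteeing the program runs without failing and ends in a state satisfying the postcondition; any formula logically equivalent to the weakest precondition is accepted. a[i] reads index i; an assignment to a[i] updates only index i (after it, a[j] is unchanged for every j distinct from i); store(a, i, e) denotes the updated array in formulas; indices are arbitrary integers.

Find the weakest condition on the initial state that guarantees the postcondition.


Working backward. After the program, the postcondition 3*arr[m] + 9 = arr[k + 2] - p must hold; in canonical form it is 3*arr[m] + p = arr[k + 2] - 9.
Before skip: 3*arr[m] + p = arr[k + 2] - 9
Before p := 2*p - p: 3*arr[m] + p = arr[k + 2] - 9
Before arr[0] := 2*m - 2*m: 3*store(arr, 0, 0)[m] + p = store(arr, 0, 0)[k + 2] - 9
Before k := m: 3*store(arr, 0, 0)[m] + p = store(arr, 0, 0)[m + 2] - 9
Before k := 3*m: 3*store(arr, 0, 0)[m] + p = store(arr, 0, 0)[m + 2] - 9
Answer: WP = 3*store(arr, 0, 0)[m] + p = store(arr, 0, 0)[m + 2] - 9


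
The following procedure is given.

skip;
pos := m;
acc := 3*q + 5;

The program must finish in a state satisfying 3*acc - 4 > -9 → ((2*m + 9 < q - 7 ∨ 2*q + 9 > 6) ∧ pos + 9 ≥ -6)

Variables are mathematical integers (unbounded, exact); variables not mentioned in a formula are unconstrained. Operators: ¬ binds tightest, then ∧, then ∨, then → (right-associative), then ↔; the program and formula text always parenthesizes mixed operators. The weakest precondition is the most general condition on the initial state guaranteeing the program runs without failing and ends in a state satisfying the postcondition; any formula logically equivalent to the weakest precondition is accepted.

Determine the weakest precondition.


Working backward. After the program, the postcondition 3*acc - 4 > -9 → ((2*m + 9 < q - 7 ∨ 2*q + 9 > 6) ∧ pos + 9 ≥ -6) must hold; in canonical form it is 3*acc > -5 → ((2*m < q - 16 ∨ 2*q > -3) ∧ pos ≥ -15).
Before acc := 3*q + 5: 9*q > -20 → ((2*m < q - 16 ∨ 2*q > -3) ∧ pos ≥ -15)
Before pos := m: 9*q > -20 → ((2*m < q - 16 ∨ 2*q > -3) ∧ m ≥ -15)
Before skip: 9*q > -20 → ((2*m < q - 16 ∨ 2*q > -3) ∧ m ≥ -15)
Answer: WP = 9*q > -20 → ((2*m < q - 16 ∨ 2*q > -3) ∧ m ≥ -15)


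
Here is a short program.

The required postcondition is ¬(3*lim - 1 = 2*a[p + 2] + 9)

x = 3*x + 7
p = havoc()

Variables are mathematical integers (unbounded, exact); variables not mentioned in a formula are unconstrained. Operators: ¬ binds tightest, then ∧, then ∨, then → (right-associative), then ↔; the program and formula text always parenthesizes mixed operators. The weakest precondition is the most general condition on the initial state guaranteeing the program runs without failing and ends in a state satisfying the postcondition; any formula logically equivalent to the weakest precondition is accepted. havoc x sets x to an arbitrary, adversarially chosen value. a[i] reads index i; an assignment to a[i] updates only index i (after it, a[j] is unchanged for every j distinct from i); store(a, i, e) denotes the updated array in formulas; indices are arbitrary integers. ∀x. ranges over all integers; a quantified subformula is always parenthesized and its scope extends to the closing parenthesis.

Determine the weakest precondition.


Working backward. After the program, the postcondition ¬(3*lim - 1 = 2*a[p + 2] + 9) must hold; in canonical form it is ¬(3*lim = 2*a[p + 2] + 10).
Before havoc p: ∀p_1. (¬(3*lim = 2*a[p_1 + 2] + 10))
Before x := 3*x + 7: ∀p_1. (¬(3*lim = 2*a[p_1 + 2] + 10))
Answer: WP = ∀p_1. (¬(3*lim = 2*a[p_1 + 2] + 10))


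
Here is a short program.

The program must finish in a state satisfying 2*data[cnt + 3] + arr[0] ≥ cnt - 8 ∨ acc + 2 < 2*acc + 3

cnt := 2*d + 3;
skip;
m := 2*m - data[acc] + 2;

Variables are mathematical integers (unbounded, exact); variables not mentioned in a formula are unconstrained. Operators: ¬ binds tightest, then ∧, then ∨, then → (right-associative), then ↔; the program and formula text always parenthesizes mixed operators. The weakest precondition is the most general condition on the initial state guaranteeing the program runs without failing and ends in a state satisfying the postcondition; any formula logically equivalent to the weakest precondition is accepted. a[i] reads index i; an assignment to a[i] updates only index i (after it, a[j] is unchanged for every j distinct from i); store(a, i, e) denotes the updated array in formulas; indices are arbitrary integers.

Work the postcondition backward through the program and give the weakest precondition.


Working backward. After the program, the postcondition 2*data[cnt + 3] + arr[0] ≥ cnt - 8 ∨ acc + 2 < 2*acc + 3 must hold; in canonical form it is arr[0] + 2*data[cnt + 3] ≥ cnt - 8 ∨ acc > -1.
Before m := 2*m - data[acc] + 2: arr[0] + 2*data[cnt + 3] ≥ cnt - 8 ∨ acc > -1
Before skip: arr[0] + 2*data[cnt + 3] ≥ cnt - 8 ∨ acc > -1
Before cnt := 2*d + 3: arr[0] + 2*data[2*d + 6] ≥ 2*d - 5 ∨ acc > -1
Answer: WP = arr[0] + 2*data[2*d + 6] ≥ 2*d - 5 ∨ acc > -1


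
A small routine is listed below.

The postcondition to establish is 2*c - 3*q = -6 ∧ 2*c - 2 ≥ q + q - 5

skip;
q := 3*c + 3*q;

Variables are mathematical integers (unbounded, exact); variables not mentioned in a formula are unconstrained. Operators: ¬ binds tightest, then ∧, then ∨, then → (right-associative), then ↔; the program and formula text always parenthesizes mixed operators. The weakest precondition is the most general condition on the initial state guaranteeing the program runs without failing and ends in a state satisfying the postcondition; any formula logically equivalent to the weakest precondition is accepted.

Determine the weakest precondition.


Working backward. After the program, the postcondition 2*c - 3*q = -6 ∧ 2*c - 2 ≥ q + q - 5 must hold; in canonical form it is 2*c = 3*q - 6 ∧ 2*c ≥ 2*q - 3.
Before q := 3*c + 3*q: 7*c + 9*q = 6 ∧ 4*c + 6*q ≤ 3
Before skip: 7*c + 9*q = 6 ∧ 4*c + 6*q ≤ 3
Answer: WP = 7*c + 9*q = 6 ∧ 4*c + 6*q ≤ 3


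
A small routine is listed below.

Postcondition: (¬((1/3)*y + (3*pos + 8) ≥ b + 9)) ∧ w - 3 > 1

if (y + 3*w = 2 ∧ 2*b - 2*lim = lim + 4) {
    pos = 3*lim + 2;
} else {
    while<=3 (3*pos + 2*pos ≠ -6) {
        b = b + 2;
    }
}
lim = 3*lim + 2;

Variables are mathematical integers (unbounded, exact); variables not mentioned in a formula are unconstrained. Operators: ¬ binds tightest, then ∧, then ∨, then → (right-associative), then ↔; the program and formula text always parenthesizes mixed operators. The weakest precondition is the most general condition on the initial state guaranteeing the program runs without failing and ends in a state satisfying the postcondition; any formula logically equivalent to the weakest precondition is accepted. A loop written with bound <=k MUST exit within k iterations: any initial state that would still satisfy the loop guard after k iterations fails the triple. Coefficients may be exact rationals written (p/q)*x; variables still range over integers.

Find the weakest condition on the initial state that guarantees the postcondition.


Working backward. After the program, the postcondition (¬((1/3)*y + (3*pos + 8) ≥ b + 9)) ∧ w - 3 > 1 must hold; in canonical form it is (¬(3*pos + (1/3)*y ≥ b + 1)) ∧ w > 4.
Before lim := 3*lim + 2: (¬(3*pos + (1/3)*y ≥ b + 1)) ∧ w > 4
Then branch requires (¬(9*lim + (1/3)*y ≥ b - 5)) ∧ w > 4; else branch requires (5*pos ≠ -6 → ((5*pos ≠ -6 → ((5*pos ≠ -6 → ((¬(5*pos ≠ -6)) ∧ (¬(3*pos + (1/3)*y ≥ b + 7)) ∧ w > 4)) ∧ ((¬(5*pos ≠ -6)) → ((¬(3*pos + (1/3)*y ≥ b + 5)) ∧ w > 4)))) ∧ ((¬(5*pos ≠ -6)) → ((¬(3*pos + (1/3)*y ≥ b + 3)) ∧ w > 4)))) ∧ ((¬(5*pos ≠ -6)) → ((¬(3*pos + (1/3)*y ≥ b + 1)) ∧ w > 4)).
Before the if: ((3*w + y = 2 ∧ 2*b = 3*lim + 4) → ((¬(9*lim + (1/3)*y ≥ b - 5)) ∧ w > 4)) ∧ ((¬(3*w + y = 2 ∧ 2*b = 3*lim + 4)) → ((5*pos ≠ -6 → ((5*pos ≠ -6 → ((5*pos ≠ -6 → ((¬(5*pos ≠ -6)) ∧ (¬(3*pos + (1/3)*y ≥ b + 7)) ∧ w > 4)) ∧ ((¬(5*pos ≠ -6)) → ((¬(3*pos + (1/3)*y ≥ b + 5)) ∧ w > 4)))) ∧ ((¬(5*pos ≠ -6)) → ((¬(3*pos + (1/3)*y ≥ b + 3)) ∧ w > 4)))) ∧ ((¬(5*pos ≠ -6)) → ((¬(3*pos + (1/3)*y ≥ b + 1)) ∧ w > 4))))
Answer: WP = ((3*w + y = 2 ∧ 2*b = 3*lim + 4) → ((¬(9*lim + (1/3)*y ≥ b - 5)) ∧ w > 4)) ∧ ((¬(3*w + y = 2 ∧ 2*b = 3*lim + 4)) → ((5*pos ≠ -6 → ((5*pos ≠ -6 → ((5*pos ≠ -6 → ((¬(5*pos ≠ -6)) ∧ (¬(3*pos + (1/3)*y ≥ b + 7)) ∧ w > 4)) ∧ ((¬(5*pos ≠ -6)) → ((¬(3*pos + (1/3)*y ≥ b + 5)) ∧ w > 4)))) ∧ ((¬(5*pos ≠ -6)) → ((¬(3*pos + (1/3)*y ≥ b + 3)) ∧ w > 4)))) ∧ ((¬(5*pos ≠ -6)) → ((¬(3*pos + (1/3)*y ≥ b + 1)) ∧ w > 4))))


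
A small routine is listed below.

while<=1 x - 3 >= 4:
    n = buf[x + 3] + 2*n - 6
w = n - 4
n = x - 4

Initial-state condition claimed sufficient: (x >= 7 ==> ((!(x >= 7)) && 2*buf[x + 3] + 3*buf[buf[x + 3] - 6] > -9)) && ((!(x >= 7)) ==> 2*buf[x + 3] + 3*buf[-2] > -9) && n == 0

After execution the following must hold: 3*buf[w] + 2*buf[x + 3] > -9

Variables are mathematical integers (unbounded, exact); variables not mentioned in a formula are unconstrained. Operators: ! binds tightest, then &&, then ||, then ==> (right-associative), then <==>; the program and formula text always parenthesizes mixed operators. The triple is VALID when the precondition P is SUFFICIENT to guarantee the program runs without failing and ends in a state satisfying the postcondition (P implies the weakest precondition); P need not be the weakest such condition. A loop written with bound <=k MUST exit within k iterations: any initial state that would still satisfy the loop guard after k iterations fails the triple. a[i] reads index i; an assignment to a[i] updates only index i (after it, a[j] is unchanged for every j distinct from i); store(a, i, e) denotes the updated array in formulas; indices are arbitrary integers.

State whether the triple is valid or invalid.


Working backward. After the program, the postcondition 3*buf[w] + 2*buf[x + 3] > -9 must hold; in canonical form it is 2*buf[x + 3] + 3*buf[w] > -9.
Before n := x - 4: 2*buf[x + 3] + 3*buf[w] > -9
Before w := n - 4: 2*buf[x + 3] + 3*buf[n - 4] > -9
Before the loop (bound <=1), unroll the exhaustion recursion (WP_0 = exit-now case; WP_j = one more guarded iteration, up to j = 1):
  WP_0: (!(x >= 7)) && 2*buf[x + 3] + 3*buf[n - 4] > -9
  WP_1: (x >= 7 ==> ((!(x >= 7)) && 2*buf[x + 3] + 3*buf[buf[x + 3] + 2*n - 10] > -9)) && ((!(x >= 7)) ==> 2*buf[x + 3] + 3*buf[n - 4] > -9)
So before the loop: (x >= 7 ==> ((!(x >= 7)) && 2*buf[x + 3] + 3*buf[buf[x + 3] + 2*n - 10] > -9)) && ((!(x >= 7)) ==> 2*buf[x + 3] + 3*buf[n - 4] > -9)
The weakest precondition is (x >= 7 ==> ((!(x >= 7)) && 2*buf[x + 3] + 3*buf[buf[x + 3] + 2*n - 10] > -9)) && ((!(x >= 7)) ==> 2*buf[x + 3] + 3*buf[n - 4] > -9).
Check whether (x >= 7 ==> ((!(x >= 7)) && 2*buf[x + 3] + 3*buf[buf[x + 3] - 6] > -9)) && ((!(x >= 7)) ==> 2*buf[x + 3] + 3*buf[-2] > -9) && n == 0 implies it.
Countermodel: at the initial state buf = {[-4] = -34847, [-2] = 0, [3] = 52266, [52256] = -34847, [52260] = -34847, elsewhere -34847}, n = 0, x = 0, the precondition holds but the weakest precondition fails.
Answer: invalid


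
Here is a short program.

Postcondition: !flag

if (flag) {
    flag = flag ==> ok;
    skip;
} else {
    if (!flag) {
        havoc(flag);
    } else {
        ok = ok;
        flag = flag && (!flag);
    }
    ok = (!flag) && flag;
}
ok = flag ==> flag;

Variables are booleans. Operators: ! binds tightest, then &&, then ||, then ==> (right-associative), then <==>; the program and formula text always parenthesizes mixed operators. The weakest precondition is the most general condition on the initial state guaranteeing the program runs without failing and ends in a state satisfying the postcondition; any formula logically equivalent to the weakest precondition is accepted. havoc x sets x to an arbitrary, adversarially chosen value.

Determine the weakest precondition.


Working backward. After the program, !flag must hold.
Before ok := flag ==> flag: !flag
Then branch requires !(flag ==> ok); else branch requires flag.
Before the if: (flag ==> (!(flag ==> ok))) && ((!flag) ==> flag)
Answer: WP = (flag ==> (!(flag ==> ok))) && ((!flag) ==> flag)


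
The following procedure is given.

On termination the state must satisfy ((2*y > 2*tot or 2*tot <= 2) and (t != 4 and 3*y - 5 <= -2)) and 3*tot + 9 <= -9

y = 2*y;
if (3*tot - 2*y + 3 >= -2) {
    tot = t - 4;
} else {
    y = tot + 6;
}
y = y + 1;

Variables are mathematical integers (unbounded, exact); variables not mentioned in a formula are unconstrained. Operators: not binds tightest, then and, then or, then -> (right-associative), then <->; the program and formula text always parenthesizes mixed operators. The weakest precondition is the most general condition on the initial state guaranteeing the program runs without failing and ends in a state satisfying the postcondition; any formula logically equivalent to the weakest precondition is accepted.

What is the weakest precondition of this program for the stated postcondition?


Working backward. After the program, the postcondition ((2*y > 2*tot or 2*tot <= 2) and (t != 4 and 3*y - 5 <= -2)) and 3*tot + 9 <= -9 must hold; in canonical form it is (2*y > 2*tot or 2*tot <= 2) and t != 4 and 3*y <= 3 and 3*tot <= -18.
Before y := y + 1: (2*y > 2*tot - 2 or 2*tot <= 2) and t != 4 and 3*y <= 0 and 3*tot <= -18
Then branch requires (2*y > 2*t - 10 or 2*t <= 10) and t != 4 and 3*y <= 0 and 3*t <= -6; else branch requires t != 4 and 3*tot <= -18.
Before the if: (3*tot >= 2*y - 5 -> ((2*y > 2*t - 10 or 2*t <= 10) and t != 4 and 3*y <= 0 and 3*t <= -6)) and ((not (3*tot >= 2*y - 5)) -> (t != 4 and 3*tot <= -18))
Before y := 2*y: (3*tot >= 4*y - 5 -> ((4*y > 2*t - 10 or 2*t <= 10) and t != 4 and 6*y <= 0 and 3*t <= -6)) and ((not (3*tot >= 4*y - 5)) -> (t != 4 and 3*tot <= -18))
Answer: WP = (3*tot >= 4*y - 5 -> ((4*y > 2*t - 10 or 2*t <= 10) and t != 4 and 6*y <= 0 and 3*t <= -6)) and ((not (3*tot >= 4*y - 5)) -> (t != 4 and 3*tot <= -18))


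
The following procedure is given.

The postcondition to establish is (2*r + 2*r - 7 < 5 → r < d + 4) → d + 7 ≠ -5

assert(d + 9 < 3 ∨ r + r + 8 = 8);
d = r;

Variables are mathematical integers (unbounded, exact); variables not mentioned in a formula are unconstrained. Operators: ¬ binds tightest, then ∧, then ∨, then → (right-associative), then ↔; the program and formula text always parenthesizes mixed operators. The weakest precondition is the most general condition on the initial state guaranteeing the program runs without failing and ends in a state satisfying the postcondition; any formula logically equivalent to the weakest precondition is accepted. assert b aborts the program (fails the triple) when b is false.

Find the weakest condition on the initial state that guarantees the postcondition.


Working backward. After the program, the postcondition (2*r + 2*r - 7 < 5 → r < d + 4) → d + 7 ≠ -5 must hold; in canonical form it is (4*r < 12 → r < d + 4) → d ≠ -12.
Before d := r: r ≠ -12
Before assert d + 9 < 3 ∨ r + r + 8 = 8: (d < -6 ∨ 2*r = 0) ∧ r ≠ -12
Answer: WP = (d < -6 ∨ 2*r = 0) ∧ r ≠ -12


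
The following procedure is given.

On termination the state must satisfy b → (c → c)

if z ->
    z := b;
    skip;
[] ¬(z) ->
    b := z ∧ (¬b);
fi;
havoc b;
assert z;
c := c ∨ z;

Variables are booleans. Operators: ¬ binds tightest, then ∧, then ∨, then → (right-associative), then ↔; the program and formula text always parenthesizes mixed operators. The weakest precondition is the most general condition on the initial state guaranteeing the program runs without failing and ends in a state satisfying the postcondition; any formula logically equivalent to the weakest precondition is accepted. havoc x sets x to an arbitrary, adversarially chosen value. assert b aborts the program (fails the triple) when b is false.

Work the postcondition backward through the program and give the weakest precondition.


Working backward. After the program, the postcondition b → (c → c) must hold; in canonical form it is true.
Before c := c ∨ z: true
Before assert z: z
Before havoc b: z
Then branch requires b; else branch requires z.
Before the if: (z → b) ∧ ((¬z) → z)
Answer: WP = (z → b) ∧ ((¬z) → z)
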